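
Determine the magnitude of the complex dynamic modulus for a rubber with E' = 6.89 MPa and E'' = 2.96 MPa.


|E*| = sqrt(E'^2 + E''^2)
= sqrt(6.89^2 + 2.96^2)
= sqrt(47.4721 + 8.7616)
= 7.499 MPa

7.499 MPa


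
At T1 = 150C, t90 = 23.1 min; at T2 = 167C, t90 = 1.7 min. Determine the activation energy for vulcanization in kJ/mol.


T1 = 423.15 K, T2 = 440.15 K
1/T1 - 1/T2 = 9.1275e-05
ln(t1/t2) = ln(23.1/1.7) = 2.6092
Ea = 8.314 * 2.6092 / 9.1275e-05 = 237664.4622 J/mol
Ea = 237.66 kJ/mol

237.66 kJ/mol


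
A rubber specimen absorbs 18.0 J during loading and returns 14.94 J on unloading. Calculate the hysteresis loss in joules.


Hysteresis loss = loading - unloading
= 18.0 - 14.94
= 3.06 J

3.06 J


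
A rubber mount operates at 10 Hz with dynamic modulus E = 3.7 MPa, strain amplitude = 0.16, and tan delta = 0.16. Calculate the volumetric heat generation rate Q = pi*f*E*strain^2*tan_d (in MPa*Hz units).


Q = pi * f * E * strain^2 * tan_d
= pi * 10 * 3.7 * 0.16^2 * 0.16
= pi * 10 * 3.7 * 0.0256 * 0.16
= 0.4761

Q = 0.4761


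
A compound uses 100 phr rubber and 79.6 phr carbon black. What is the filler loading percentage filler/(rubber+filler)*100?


Filler % = filler / (rubber + filler) * 100
= 79.6 / (100 + 79.6) * 100
= 79.6 / 179.6 * 100
= 44.32%

44.32%


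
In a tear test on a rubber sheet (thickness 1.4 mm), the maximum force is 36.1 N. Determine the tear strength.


Tear strength = force / thickness
= 36.1 / 1.4
= 25.79 N/mm

25.79 N/mm


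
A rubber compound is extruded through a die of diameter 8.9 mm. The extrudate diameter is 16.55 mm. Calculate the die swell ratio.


Die swell ratio = D_extrudate / D_die
= 16.55 / 8.9
= 1.86

Die swell = 1.86


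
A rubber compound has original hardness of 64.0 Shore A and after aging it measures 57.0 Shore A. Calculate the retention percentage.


Retention = aged / original * 100
= 57.0 / 64.0 * 100
= 89.1%

89.1%


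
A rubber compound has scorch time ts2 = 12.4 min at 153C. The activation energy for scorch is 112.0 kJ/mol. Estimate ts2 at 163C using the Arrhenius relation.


Convert temperatures: T1 = 153 + 273.15 = 426.15 K, T2 = 163 + 273.15 = 436.15 K
ts2_new = 12.4 * exp(112000 / 8.314 * (1/436.15 - 1/426.15))
1/T2 - 1/T1 = -5.3802e-05
ts2_new = 6.01 min

6.01 min


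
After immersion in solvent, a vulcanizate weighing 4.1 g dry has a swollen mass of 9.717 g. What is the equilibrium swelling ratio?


Q = W_swollen / W_dry
Q = 9.717 / 4.1
Q = 2.37

Q = 2.37


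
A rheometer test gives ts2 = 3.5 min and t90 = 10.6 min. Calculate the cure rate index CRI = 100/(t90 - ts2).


CRI = 100 / (t90 - ts2)
= 100 / (10.6 - 3.5)
= 100 / 7.1
= 14.08 min^-1

14.08 min^-1


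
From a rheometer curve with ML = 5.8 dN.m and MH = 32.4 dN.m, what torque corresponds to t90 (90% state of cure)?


M90 = ML + 0.9 * (MH - ML)
M90 = 5.8 + 0.9 * (32.4 - 5.8)
M90 = 5.8 + 0.9 * 26.6
M90 = 29.74 dN.m

29.74 dN.m


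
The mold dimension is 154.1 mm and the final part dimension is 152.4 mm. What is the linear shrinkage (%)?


Shrinkage = (mold - part) / mold * 100
= (154.1 - 152.4) / 154.1 * 100
= 1.7 / 154.1 * 100
= 1.1%

1.1%


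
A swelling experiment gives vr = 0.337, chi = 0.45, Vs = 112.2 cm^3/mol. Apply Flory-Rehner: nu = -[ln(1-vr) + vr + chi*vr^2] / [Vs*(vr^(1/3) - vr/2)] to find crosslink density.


ln(1 - vr) = ln(1 - 0.337) = -0.4110
Numerator = -((-0.4110) + 0.337 + 0.45 * 0.337^2) = 0.0229
Denominator = 112.2 * (0.337^(1/3) - 0.337/2) = 59.1736
nu = 0.0229 / 59.1736 = 3.8656e-04 mol/cm^3

3.8656e-04 mol/cm^3


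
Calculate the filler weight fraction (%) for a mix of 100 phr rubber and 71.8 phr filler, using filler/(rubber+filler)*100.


Filler % = filler / (rubber + filler) * 100
= 71.8 / (100 + 71.8) * 100
= 71.8 / 171.8 * 100
= 41.79%

41.79%


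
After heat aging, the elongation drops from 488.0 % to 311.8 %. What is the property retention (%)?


Retention = aged / original * 100
= 311.8 / 488.0 * 100
= 63.9%

63.9%


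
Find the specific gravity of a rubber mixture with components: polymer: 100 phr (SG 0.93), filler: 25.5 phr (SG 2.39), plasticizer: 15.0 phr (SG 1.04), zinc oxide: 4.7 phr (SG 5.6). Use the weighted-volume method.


Sum of weights = 145.2
Volume contributions:
  polymer: 100/0.93 = 107.5269
  filler: 25.5/2.39 = 10.6695
  plasticizer: 15.0/1.04 = 14.4231
  zinc oxide: 4.7/5.6 = 0.8393
Sum of volumes = 133.4587
SG = 145.2 / 133.4587 = 1.088

SG = 1.088


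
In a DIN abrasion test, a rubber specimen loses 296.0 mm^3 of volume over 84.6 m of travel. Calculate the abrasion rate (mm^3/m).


Rate = volume_loss / distance
= 296.0 / 84.6
= 3.499 mm^3/m

3.499 mm^3/m


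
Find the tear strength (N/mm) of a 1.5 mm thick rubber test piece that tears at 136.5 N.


Tear strength = force / thickness
= 136.5 / 1.5
= 91.0 N/mm

91.0 N/mm


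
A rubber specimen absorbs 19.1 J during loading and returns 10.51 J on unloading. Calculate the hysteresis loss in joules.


Hysteresis loss = loading - unloading
= 19.1 - 10.51
= 8.59 J

8.59 J


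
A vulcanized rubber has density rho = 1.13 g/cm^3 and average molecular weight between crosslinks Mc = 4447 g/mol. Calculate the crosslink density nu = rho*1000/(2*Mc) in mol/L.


nu = rho * 1000 / (2 * Mc)
nu = 1.13 * 1000 / (2 * 4447)
nu = 1130.0 / 8894
nu = 0.1271 mol/L

0.1271 mol/L


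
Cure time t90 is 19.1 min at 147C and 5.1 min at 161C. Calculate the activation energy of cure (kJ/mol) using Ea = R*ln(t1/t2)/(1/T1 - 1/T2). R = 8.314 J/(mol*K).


T1 = 420.15 K, T2 = 434.15 K
1/T1 - 1/T2 = 7.6751e-05
ln(t1/t2) = ln(19.1/5.1) = 1.3204
Ea = 8.314 * 1.3204 / 7.6751e-05 = 143036.6709 J/mol
Ea = 143.04 kJ/mol

143.04 kJ/mol


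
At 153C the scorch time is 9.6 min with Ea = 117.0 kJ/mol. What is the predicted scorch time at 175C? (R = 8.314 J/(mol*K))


Convert temperatures: T1 = 153 + 273.15 = 426.15 K, T2 = 175 + 273.15 = 448.15 K
ts2_new = 9.6 * exp(117000 / 8.314 * (1/448.15 - 1/426.15))
1/T2 - 1/T1 = -1.1520e-04
ts2_new = 1.9 min

1.9 min


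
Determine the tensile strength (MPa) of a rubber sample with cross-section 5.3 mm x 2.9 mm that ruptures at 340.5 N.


Area = width * thickness = 5.3 * 2.9 = 15.37 mm^2
TS = force / area = 340.5 / 15.37 = 22.15 MPa

22.15 MPa


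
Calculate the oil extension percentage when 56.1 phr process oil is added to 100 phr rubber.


Oil % = oil / (100 + oil) * 100
= 56.1 / (100 + 56.1) * 100
= 56.1 / 156.1 * 100
= 35.94%

35.94%


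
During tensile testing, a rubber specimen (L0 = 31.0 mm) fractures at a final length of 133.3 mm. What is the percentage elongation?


Elongation = (Lf - L0) / L0 * 100
= (133.3 - 31.0) / 31.0 * 100
= 102.3 / 31.0 * 100
= 330.0%

330.0%


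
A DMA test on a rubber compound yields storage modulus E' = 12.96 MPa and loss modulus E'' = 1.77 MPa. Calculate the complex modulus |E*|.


|E*| = sqrt(E'^2 + E''^2)
= sqrt(12.96^2 + 1.77^2)
= sqrt(167.9616 + 3.1329)
= 13.08 MPa

13.08 MPa


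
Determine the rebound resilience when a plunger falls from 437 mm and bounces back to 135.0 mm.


Resilience = h_rebound / h_drop * 100
= 135.0 / 437 * 100
= 30.9%

30.9%


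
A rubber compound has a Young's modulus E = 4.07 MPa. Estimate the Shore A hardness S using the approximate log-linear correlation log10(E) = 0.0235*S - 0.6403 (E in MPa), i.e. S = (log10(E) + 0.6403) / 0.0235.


log10(E) = 0.0235*S - 0.6403  =>  S = (log10(E) + 0.6403) / 0.0235
log10(4.07) = 0.609594
S = (0.609594 + 0.6403) / 0.0235 = 1.249894 / 0.0235
S = 53.2

Shore A = 53.2


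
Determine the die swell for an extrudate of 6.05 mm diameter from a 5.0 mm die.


Die swell ratio = D_extrudate / D_die
= 6.05 / 5.0
= 1.21

Die swell = 1.21


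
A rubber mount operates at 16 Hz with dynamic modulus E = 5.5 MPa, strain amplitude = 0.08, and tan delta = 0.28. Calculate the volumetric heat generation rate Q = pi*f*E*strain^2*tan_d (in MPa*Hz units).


Q = pi * f * E * strain^2 * tan_d
= pi * 16 * 5.5 * 0.08^2 * 0.28
= pi * 16 * 5.5 * 0.0064 * 0.28
= 0.4954

Q = 0.4954


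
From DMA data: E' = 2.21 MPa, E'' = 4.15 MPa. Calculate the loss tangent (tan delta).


tan delta = E'' / E'
= 4.15 / 2.21
= 1.8778

tan delta = 1.8778


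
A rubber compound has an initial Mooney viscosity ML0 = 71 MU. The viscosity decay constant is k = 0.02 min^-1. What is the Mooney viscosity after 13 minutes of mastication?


ML = ML0 * exp(-k * t)
ML = 71 * exp(-0.02 * 13)
ML = 71 * 0.7711
ML = 54.74 MU

54.74 MU


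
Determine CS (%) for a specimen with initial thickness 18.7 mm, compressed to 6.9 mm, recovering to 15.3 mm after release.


CS = (t0 - recovered) / (t0 - ts) * 100
= (18.7 - 15.3) / (18.7 - 6.9) * 100
= 3.4 / 11.8 * 100
= 28.8%

28.8%


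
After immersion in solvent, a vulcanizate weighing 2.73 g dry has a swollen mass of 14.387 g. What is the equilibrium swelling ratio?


Q = W_swollen / W_dry
Q = 14.387 / 2.73
Q = 5.27

Q = 5.27


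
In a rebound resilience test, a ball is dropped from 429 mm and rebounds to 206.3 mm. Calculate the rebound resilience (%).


Resilience = h_rebound / h_drop * 100
= 206.3 / 429 * 100
= 48.1%

48.1%


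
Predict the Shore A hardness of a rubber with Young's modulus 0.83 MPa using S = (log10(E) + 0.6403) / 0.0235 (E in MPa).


log10(E) = 0.0235*S - 0.6403  =>  S = (log10(E) + 0.6403) / 0.0235
log10(0.83) = -0.080922
S = (-0.080922 + 0.6403) / 0.0235 = 0.559378 / 0.0235
S = 23.8

Shore A = 23.8


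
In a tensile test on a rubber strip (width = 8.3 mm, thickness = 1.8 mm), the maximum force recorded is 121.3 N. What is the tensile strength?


Area = width * thickness = 8.3 * 1.8 = 14.94 mm^2
TS = force / area = 121.3 / 14.94 = 8.12 MPa

8.12 MPa


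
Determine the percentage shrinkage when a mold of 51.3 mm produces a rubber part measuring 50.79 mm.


Shrinkage = (mold - part) / mold * 100
= (51.3 - 50.79) / 51.3 * 100
= 0.51 / 51.3 * 100
= 0.99%

0.99%


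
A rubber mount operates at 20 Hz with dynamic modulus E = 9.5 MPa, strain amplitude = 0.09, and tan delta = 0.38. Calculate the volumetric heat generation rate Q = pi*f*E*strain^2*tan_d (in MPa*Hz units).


Q = pi * f * E * strain^2 * tan_d
= pi * 20 * 9.5 * 0.09^2 * 0.38
= pi * 20 * 9.5 * 0.0081 * 0.38
= 1.8373

Q = 1.8373


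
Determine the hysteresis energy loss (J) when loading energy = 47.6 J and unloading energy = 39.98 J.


Hysteresis loss = loading - unloading
= 47.6 - 39.98
= 7.62 J

7.62 J


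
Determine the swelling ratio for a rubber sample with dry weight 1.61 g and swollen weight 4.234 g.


Q = W_swollen / W_dry
Q = 4.234 / 1.61
Q = 2.63

Q = 2.63


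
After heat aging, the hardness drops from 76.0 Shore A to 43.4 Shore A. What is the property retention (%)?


Retention = aged / original * 100
= 43.4 / 76.0 * 100
= 57.1%

57.1%


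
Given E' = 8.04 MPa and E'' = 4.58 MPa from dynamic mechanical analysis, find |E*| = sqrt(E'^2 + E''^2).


|E*| = sqrt(E'^2 + E''^2)
= sqrt(8.04^2 + 4.58^2)
= sqrt(64.6416 + 20.9764)
= 9.253 MPa

9.253 MPa


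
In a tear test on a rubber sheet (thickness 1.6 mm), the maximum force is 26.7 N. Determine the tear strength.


Tear strength = force / thickness
= 26.7 / 1.6
= 16.69 N/mm

16.69 N/mm


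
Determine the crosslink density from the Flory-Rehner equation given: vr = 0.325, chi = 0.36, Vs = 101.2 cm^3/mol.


ln(1 - vr) = ln(1 - 0.325) = -0.3930
Numerator = -((-0.3930) + 0.325 + 0.36 * 0.325^2) = 0.0300
Denominator = 101.2 * (0.325^(1/3) - 0.325/2) = 53.1335
nu = 0.0300 / 53.1335 = 5.6495e-04 mol/cm^3

5.6495e-04 mol/cm^3


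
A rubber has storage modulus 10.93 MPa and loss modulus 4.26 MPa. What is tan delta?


tan delta = E'' / E'
= 4.26 / 10.93
= 0.3898

tan delta = 0.3898


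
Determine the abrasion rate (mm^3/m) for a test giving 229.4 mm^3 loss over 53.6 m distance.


Rate = volume_loss / distance
= 229.4 / 53.6
= 4.28 mm^3/m

4.28 mm^3/m


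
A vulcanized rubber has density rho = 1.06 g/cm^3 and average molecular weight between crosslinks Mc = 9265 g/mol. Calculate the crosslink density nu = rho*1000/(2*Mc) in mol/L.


nu = rho * 1000 / (2 * Mc)
nu = 1.06 * 1000 / (2 * 9265)
nu = 1060.0 / 18530
nu = 0.0572 mol/L

0.0572 mol/L


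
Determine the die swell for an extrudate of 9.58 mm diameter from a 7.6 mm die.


Die swell ratio = D_extrudate / D_die
= 9.58 / 7.6
= 1.261

Die swell = 1.261


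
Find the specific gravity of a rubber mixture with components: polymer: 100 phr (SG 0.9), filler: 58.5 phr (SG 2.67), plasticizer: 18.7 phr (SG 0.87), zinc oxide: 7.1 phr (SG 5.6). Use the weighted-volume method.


Sum of weights = 184.3
Volume contributions:
  polymer: 100/0.9 = 111.1111
  filler: 58.5/2.67 = 21.9101
  plasticizer: 18.7/0.87 = 21.4943
  zinc oxide: 7.1/5.6 = 1.2679
Sum of volumes = 155.7833
SG = 184.3 / 155.7833 = 1.183

SG = 1.183


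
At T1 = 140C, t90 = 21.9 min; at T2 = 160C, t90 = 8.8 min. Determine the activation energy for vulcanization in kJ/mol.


T1 = 413.15 K, T2 = 433.15 K
1/T1 - 1/T2 = 1.1176e-04
ln(t1/t2) = ln(21.9/8.8) = 0.9117
Ea = 8.314 * 0.9117 / 1.1176e-04 = 67825.7628 J/mol
Ea = 67.83 kJ/mol

67.83 kJ/mol


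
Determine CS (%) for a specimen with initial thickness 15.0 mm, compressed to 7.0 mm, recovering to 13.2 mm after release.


CS = (t0 - recovered) / (t0 - ts) * 100
= (15.0 - 13.2) / (15.0 - 7.0) * 100
= 1.8 / 8.0 * 100
= 22.5%

22.5%


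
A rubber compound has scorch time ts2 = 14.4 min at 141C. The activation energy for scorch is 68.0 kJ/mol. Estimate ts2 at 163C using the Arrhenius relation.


Convert temperatures: T1 = 141 + 273.15 = 414.15 K, T2 = 163 + 273.15 = 436.15 K
ts2_new = 14.4 * exp(68000 / 8.314 * (1/436.15 - 1/414.15))
1/T2 - 1/T1 = -1.2179e-04
ts2_new = 5.32 min

5.32 min


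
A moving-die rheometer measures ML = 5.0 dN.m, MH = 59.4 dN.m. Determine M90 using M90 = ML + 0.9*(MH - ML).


M90 = ML + 0.9 * (MH - ML)
M90 = 5.0 + 0.9 * (59.4 - 5.0)
M90 = 5.0 + 0.9 * 54.4
M90 = 53.96 dN.m

53.96 dN.m


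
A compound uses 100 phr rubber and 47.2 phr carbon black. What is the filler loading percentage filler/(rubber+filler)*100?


Filler % = filler / (rubber + filler) * 100
= 47.2 / (100 + 47.2) * 100
= 47.2 / 147.2 * 100
= 32.07%

32.07%


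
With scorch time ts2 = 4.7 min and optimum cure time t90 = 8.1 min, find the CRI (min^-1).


CRI = 100 / (t90 - ts2)
= 100 / (8.1 - 4.7)
= 100 / 3.4
= 29.41 min^-1

29.41 min^-1


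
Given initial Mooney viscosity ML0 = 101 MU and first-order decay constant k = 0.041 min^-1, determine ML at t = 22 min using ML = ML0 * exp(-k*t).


ML = ML0 * exp(-k * t)
ML = 101 * exp(-0.041 * 22)
ML = 101 * 0.4058
ML = 40.98 MU

40.98 MU


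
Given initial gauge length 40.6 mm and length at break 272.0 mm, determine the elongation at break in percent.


Elongation = (Lf - L0) / L0 * 100
= (272.0 - 40.6) / 40.6 * 100
= 231.4 / 40.6 * 100
= 570.0%

570.0%


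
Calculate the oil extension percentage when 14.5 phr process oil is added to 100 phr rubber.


Oil % = oil / (100 + oil) * 100
= 14.5 / (100 + 14.5) * 100
= 14.5 / 114.5 * 100
= 12.66%

12.66%


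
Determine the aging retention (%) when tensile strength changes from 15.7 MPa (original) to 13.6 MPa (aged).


Retention = aged / original * 100
= 13.6 / 15.7 * 100
= 86.6%

86.6%


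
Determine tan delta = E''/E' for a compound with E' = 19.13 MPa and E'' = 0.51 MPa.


tan delta = E'' / E'
= 0.51 / 19.13
= 0.0267

tan delta = 0.0267


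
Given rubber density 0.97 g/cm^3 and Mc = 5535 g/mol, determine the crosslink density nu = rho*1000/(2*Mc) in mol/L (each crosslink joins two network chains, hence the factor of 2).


nu = rho * 1000 / (2 * Mc)
nu = 0.97 * 1000 / (2 * 5535)
nu = 970.0 / 11070
nu = 0.0876 mol/L

0.0876 mol/L


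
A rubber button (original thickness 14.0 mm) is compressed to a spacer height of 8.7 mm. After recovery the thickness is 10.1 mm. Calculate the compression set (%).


CS = (t0 - recovered) / (t0 - ts) * 100
= (14.0 - 10.1) / (14.0 - 8.7) * 100
= 3.9 / 5.3 * 100
= 73.6%

73.6%


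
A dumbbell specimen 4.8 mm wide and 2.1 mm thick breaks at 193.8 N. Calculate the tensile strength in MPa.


Area = width * thickness = 4.8 * 2.1 = 10.08 mm^2
TS = force / area = 193.8 / 10.08 = 19.23 MPa

19.23 MPa


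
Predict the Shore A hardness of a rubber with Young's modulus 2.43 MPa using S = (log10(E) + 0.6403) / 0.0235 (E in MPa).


log10(E) = 0.0235*S - 0.6403  =>  S = (log10(E) + 0.6403) / 0.0235
log10(2.43) = 0.385606
S = (0.385606 + 0.6403) / 0.0235 = 1.025906 / 0.0235
S = 43.7

Shore A = 43.7


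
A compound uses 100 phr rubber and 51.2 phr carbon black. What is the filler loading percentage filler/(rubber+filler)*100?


Filler % = filler / (rubber + filler) * 100
= 51.2 / (100 + 51.2) * 100
= 51.2 / 151.2 * 100
= 33.86%

33.86%


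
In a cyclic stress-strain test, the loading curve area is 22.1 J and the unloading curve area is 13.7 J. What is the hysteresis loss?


Hysteresis loss = loading - unloading
= 22.1 - 13.7
= 8.4 J

8.4 J


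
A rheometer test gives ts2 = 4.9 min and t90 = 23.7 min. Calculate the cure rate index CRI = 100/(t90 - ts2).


CRI = 100 / (t90 - ts2)
= 100 / (23.7 - 4.9)
= 100 / 18.8
= 5.32 min^-1

5.32 min^-1


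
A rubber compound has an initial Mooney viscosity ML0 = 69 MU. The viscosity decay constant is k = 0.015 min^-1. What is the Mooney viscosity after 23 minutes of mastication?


ML = ML0 * exp(-k * t)
ML = 69 * exp(-0.015 * 23)
ML = 69 * 0.7082
ML = 48.87 MU

48.87 MU


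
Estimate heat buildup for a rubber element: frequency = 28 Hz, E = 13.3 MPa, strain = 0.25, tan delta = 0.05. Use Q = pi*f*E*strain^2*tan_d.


Q = pi * f * E * strain^2 * tan_d
= pi * 28 * 13.3 * 0.25^2 * 0.05
= pi * 28 * 13.3 * 0.0625 * 0.05
= 3.6560

Q = 3.6560


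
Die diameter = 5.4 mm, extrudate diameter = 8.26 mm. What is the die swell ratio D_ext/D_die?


Die swell ratio = D_extrudate / D_die
= 8.26 / 5.4
= 1.53

Die swell = 1.53


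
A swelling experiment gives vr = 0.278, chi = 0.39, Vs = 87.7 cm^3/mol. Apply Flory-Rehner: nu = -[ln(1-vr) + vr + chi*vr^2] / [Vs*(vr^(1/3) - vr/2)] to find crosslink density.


ln(1 - vr) = ln(1 - 0.278) = -0.3257
Numerator = -((-0.3257) + 0.278 + 0.39 * 0.278^2) = 0.0176
Denominator = 87.7 * (0.278^(1/3) - 0.278/2) = 45.0473
nu = 0.0176 / 45.0473 = 3.9046e-04 mol/cm^3

3.9046e-04 mol/cm^3


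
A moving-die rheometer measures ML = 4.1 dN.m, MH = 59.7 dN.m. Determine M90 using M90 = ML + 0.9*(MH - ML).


M90 = ML + 0.9 * (MH - ML)
M90 = 4.1 + 0.9 * (59.7 - 4.1)
M90 = 4.1 + 0.9 * 55.6
M90 = 54.14 dN.m

54.14 dN.m


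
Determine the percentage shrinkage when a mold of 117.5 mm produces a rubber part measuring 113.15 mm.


Shrinkage = (mold - part) / mold * 100
= (117.5 - 113.15) / 117.5 * 100
= 4.35 / 117.5 * 100
= 3.7%

3.7%


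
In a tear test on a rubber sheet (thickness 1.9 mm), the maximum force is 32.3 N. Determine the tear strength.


Tear strength = force / thickness
= 32.3 / 1.9
= 17.0 N/mm

17.0 N/mm


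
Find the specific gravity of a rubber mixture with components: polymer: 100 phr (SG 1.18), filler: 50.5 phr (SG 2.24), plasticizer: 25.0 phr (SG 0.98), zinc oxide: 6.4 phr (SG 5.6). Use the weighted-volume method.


Sum of weights = 181.9
Volume contributions:
  polymer: 100/1.18 = 84.7458
  filler: 50.5/2.24 = 22.5446
  plasticizer: 25.0/0.98 = 25.5102
  zinc oxide: 6.4/5.6 = 1.1429
Sum of volumes = 133.9435
SG = 181.9 / 133.9435 = 1.358

SG = 1.358


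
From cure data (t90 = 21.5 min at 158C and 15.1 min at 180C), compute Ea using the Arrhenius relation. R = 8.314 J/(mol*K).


T1 = 431.15 K, T2 = 453.15 K
1/T1 - 1/T2 = 1.1260e-04
ln(t1/t2) = ln(21.5/15.1) = 0.3534
Ea = 8.314 * 0.3534 / 1.1260e-04 = 26089.9278 J/mol
Ea = 26.09 kJ/mol

26.09 kJ/mol


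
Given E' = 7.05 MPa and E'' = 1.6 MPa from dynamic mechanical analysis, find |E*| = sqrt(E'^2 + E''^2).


|E*| = sqrt(E'^2 + E''^2)
= sqrt(7.05^2 + 1.6^2)
= sqrt(49.7025 + 2.5600)
= 7.229 MPa

7.229 MPa


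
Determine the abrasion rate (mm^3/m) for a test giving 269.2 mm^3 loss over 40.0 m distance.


Rate = volume_loss / distance
= 269.2 / 40.0
= 6.73 mm^3/m

6.73 mm^3/m


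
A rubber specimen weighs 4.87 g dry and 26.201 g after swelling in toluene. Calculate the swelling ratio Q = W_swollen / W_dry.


Q = W_swollen / W_dry
Q = 26.201 / 4.87
Q = 5.38

Q = 5.38


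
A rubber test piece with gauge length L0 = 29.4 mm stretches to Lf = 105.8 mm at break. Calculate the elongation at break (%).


Elongation = (Lf - L0) / L0 * 100
= (105.8 - 29.4) / 29.4 * 100
= 76.4 / 29.4 * 100
= 259.9%

259.9%


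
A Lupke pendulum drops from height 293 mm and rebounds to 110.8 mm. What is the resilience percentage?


Resilience = h_rebound / h_drop * 100
= 110.8 / 293 * 100
= 37.8%

37.8%


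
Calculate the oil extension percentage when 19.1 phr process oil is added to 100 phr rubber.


Oil % = oil / (100 + oil) * 100
= 19.1 / (100 + 19.1) * 100
= 19.1 / 119.1 * 100
= 16.04%

16.04%


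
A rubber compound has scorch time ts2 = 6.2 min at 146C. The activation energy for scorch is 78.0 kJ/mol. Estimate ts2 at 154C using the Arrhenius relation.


Convert temperatures: T1 = 146 + 273.15 = 419.15 K, T2 = 154 + 273.15 = 427.15 K
ts2_new = 6.2 * exp(78000 / 8.314 * (1/427.15 - 1/419.15))
1/T2 - 1/T1 = -4.4683e-05
ts2_new = 4.08 min

4.08 min


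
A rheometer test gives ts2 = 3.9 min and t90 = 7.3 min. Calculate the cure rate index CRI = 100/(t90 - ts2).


CRI = 100 / (t90 - ts2)
= 100 / (7.3 - 3.9)
= 100 / 3.4
= 29.41 min^-1

29.41 min^-1


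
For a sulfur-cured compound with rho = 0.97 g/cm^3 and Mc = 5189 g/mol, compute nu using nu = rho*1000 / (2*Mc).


nu = rho * 1000 / (2 * Mc)
nu = 0.97 * 1000 / (2 * 5189)
nu = 970.0 / 10378
nu = 0.0935 mol/L

0.0935 mol/L


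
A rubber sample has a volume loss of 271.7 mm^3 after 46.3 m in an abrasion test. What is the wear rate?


Rate = volume_loss / distance
= 271.7 / 46.3
= 5.868 mm^3/m

5.868 mm^3/m


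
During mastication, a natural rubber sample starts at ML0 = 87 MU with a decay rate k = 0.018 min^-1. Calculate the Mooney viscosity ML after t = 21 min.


ML = ML0 * exp(-k * t)
ML = 87 * exp(-0.018 * 21)
ML = 87 * 0.6852
ML = 59.62 MU

59.62 MU


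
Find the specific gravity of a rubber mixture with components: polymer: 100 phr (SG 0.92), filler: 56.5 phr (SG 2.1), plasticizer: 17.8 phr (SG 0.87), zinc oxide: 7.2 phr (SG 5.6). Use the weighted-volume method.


Sum of weights = 181.5
Volume contributions:
  polymer: 100/0.92 = 108.6957
  filler: 56.5/2.1 = 26.9048
  plasticizer: 17.8/0.87 = 20.4598
  zinc oxide: 7.2/5.6 = 1.2857
Sum of volumes = 157.3459
SG = 181.5 / 157.3459 = 1.154

SG = 1.154


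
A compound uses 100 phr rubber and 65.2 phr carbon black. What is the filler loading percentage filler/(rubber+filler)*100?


Filler % = filler / (rubber + filler) * 100
= 65.2 / (100 + 65.2) * 100
= 65.2 / 165.2 * 100
= 39.47%

39.47%


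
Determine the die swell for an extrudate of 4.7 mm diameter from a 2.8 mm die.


Die swell ratio = D_extrudate / D_die
= 4.7 / 2.8
= 1.679

Die swell = 1.679


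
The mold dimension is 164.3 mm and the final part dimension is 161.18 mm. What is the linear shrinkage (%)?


Shrinkage = (mold - part) / mold * 100
= (164.3 - 161.18) / 164.3 * 100
= 3.12 / 164.3 * 100
= 1.9%

1.9%


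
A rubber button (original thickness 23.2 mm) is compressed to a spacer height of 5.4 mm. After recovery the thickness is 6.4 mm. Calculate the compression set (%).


CS = (t0 - recovered) / (t0 - ts) * 100
= (23.2 - 6.4) / (23.2 - 5.4) * 100
= 16.8 / 17.8 * 100
= 94.4%

94.4%


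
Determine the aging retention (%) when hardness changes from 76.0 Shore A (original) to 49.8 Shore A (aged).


Retention = aged / original * 100
= 49.8 / 76.0 * 100
= 65.5%

65.5%


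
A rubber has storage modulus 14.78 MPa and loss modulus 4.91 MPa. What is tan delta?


tan delta = E'' / E'
= 4.91 / 14.78
= 0.3322

tan delta = 0.3322


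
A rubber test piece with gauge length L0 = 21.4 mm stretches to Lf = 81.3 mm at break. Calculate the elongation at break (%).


Elongation = (Lf - L0) / L0 * 100
= (81.3 - 21.4) / 21.4 * 100
= 59.9 / 21.4 * 100
= 279.9%

279.9%


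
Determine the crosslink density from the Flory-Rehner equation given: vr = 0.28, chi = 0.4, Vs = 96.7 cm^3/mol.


ln(1 - vr) = ln(1 - 0.28) = -0.3285
Numerator = -((-0.3285) + 0.28 + 0.4 * 0.28^2) = 0.0171
Denominator = 96.7 * (0.28^(1/3) - 0.28/2) = 49.7244
nu = 0.0171 / 49.7244 = 3.4478e-04 mol/cm^3

3.4478e-04 mol/cm^3


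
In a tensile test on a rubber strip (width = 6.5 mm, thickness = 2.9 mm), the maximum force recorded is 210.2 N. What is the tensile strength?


Area = width * thickness = 6.5 * 2.9 = 18.85 mm^2
TS = force / area = 210.2 / 18.85 = 11.15 MPa

11.15 MPa


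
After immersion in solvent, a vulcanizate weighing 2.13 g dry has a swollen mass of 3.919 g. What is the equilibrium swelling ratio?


Q = W_swollen / W_dry
Q = 3.919 / 2.13
Q = 1.84

Q = 1.84


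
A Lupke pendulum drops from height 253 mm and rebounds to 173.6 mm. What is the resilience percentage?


Resilience = h_rebound / h_drop * 100
= 173.6 / 253 * 100
= 68.6%

68.6%


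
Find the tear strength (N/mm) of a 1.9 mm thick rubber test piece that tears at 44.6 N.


Tear strength = force / thickness
= 44.6 / 1.9
= 23.47 N/mm

23.47 N/mm


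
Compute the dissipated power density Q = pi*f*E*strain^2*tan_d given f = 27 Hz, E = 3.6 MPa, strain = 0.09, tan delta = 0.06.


Q = pi * f * E * strain^2 * tan_d
= pi * 27 * 3.6 * 0.09^2 * 0.06
= pi * 27 * 3.6 * 0.0081 * 0.06
= 0.1484

Q = 0.1484


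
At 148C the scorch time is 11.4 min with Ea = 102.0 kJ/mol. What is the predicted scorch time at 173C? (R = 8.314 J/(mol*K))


Convert temperatures: T1 = 148 + 273.15 = 421.15 K, T2 = 173 + 273.15 = 446.15 K
ts2_new = 11.4 * exp(102000 / 8.314 * (1/446.15 - 1/421.15))
1/T2 - 1/T1 = -1.3305e-04
ts2_new = 2.23 min

2.23 min


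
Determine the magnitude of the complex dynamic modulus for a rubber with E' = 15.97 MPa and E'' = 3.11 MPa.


|E*| = sqrt(E'^2 + E''^2)
= sqrt(15.97^2 + 3.11^2)
= sqrt(255.0409 + 9.6721)
= 16.27 MPa

16.27 MPa


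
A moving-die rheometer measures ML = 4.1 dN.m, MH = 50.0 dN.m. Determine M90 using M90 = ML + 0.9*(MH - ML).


M90 = ML + 0.9 * (MH - ML)
M90 = 4.1 + 0.9 * (50.0 - 4.1)
M90 = 4.1 + 0.9 * 45.9
M90 = 45.41 dN.m

45.41 dN.m


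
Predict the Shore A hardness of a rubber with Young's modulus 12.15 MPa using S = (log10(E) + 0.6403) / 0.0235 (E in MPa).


log10(E) = 0.0235*S - 0.6403  =>  S = (log10(E) + 0.6403) / 0.0235
log10(12.15) = 1.084576
S = (1.084576 + 0.6403) / 0.0235 = 1.724876 / 0.0235
S = 73.4

Shore A = 73.4


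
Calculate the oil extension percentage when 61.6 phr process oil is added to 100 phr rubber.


Oil % = oil / (100 + oil) * 100
= 61.6 / (100 + 61.6) * 100
= 61.6 / 161.6 * 100
= 38.12%

38.12%


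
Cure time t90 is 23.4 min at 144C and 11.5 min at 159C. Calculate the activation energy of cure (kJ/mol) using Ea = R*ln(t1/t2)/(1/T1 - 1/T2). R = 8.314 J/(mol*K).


T1 = 417.15 K, T2 = 432.15 K
1/T1 - 1/T2 = 8.3208e-05
ln(t1/t2) = ln(23.4/11.5) = 0.7104
Ea = 8.314 * 0.7104 / 8.3208e-05 = 70980.9400 J/mol
Ea = 70.98 kJ/mol

70.98 kJ/mol


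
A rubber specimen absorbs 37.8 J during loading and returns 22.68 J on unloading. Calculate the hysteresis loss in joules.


Hysteresis loss = loading - unloading
= 37.8 - 22.68
= 15.12 J

15.12 J


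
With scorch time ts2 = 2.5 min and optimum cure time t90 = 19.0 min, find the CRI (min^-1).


CRI = 100 / (t90 - ts2)
= 100 / (19.0 - 2.5)
= 100 / 16.5
= 6.06 min^-1

6.06 min^-1


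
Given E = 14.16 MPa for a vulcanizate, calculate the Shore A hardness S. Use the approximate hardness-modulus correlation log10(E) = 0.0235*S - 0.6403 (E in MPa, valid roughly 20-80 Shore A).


log10(E) = 0.0235*S - 0.6403  =>  S = (log10(E) + 0.6403) / 0.0235
log10(14.16) = 1.151063
S = (1.151063 + 0.6403) / 0.0235 = 1.791363 / 0.0235
S = 76.2

Shore A = 76.2


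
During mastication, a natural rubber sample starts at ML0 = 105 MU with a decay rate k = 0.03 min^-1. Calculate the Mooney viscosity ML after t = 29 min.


ML = ML0 * exp(-k * t)
ML = 105 * exp(-0.03 * 29)
ML = 105 * 0.4190
ML = 43.99 MU

43.99 MU


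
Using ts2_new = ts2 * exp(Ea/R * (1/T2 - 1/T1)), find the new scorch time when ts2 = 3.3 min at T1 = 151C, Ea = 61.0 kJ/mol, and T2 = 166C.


Convert temperatures: T1 = 151 + 273.15 = 424.15 K, T2 = 166 + 273.15 = 439.15 K
ts2_new = 3.3 * exp(61000 / 8.314 * (1/439.15 - 1/424.15))
1/T2 - 1/T1 = -8.0530e-05
ts2_new = 1.83 min

1.83 min


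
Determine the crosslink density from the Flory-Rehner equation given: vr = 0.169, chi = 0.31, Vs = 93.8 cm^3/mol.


ln(1 - vr) = ln(1 - 0.169) = -0.1851
Numerator = -((-0.1851) + 0.169 + 0.31 * 0.169^2) = 0.0073
Denominator = 93.8 * (0.169^(1/3) - 0.169/2) = 43.9338
nu = 0.0073 / 43.9338 = 1.6551e-04 mol/cm^3

1.6551e-04 mol/cm^3


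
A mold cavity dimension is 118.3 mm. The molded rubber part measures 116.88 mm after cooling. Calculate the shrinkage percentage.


Shrinkage = (mold - part) / mold * 100
= (118.3 - 116.88) / 118.3 * 100
= 1.42 / 118.3 * 100
= 1.2%

1.2%


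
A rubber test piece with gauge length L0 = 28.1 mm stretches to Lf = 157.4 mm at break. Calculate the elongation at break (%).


Elongation = (Lf - L0) / L0 * 100
= (157.4 - 28.1) / 28.1 * 100
= 129.3 / 28.1 * 100
= 460.1%

460.1%


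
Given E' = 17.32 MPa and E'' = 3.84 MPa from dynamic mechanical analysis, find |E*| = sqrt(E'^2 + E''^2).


|E*| = sqrt(E'^2 + E''^2)
= sqrt(17.32^2 + 3.84^2)
= sqrt(299.9824 + 14.7456)
= 17.741 MPa

17.741 MPa


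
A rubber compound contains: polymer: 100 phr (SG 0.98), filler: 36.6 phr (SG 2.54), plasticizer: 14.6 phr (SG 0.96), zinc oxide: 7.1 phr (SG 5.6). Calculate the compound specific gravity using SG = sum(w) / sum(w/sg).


Sum of weights = 158.3
Volume contributions:
  polymer: 100/0.98 = 102.0408
  filler: 36.6/2.54 = 14.4094
  plasticizer: 14.6/0.96 = 15.2083
  zinc oxide: 7.1/5.6 = 1.2679
Sum of volumes = 132.9265
SG = 158.3 / 132.9265 = 1.191

SG = 1.191


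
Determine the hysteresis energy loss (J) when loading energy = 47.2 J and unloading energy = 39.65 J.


Hysteresis loss = loading - unloading
= 47.2 - 39.65
= 7.55 J

7.55 J


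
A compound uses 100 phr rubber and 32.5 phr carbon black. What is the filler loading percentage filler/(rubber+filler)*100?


Filler % = filler / (rubber + filler) * 100
= 32.5 / (100 + 32.5) * 100
= 32.5 / 132.5 * 100
= 24.53%

24.53%


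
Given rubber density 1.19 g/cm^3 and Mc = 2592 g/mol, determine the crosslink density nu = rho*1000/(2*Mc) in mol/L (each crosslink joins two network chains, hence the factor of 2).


nu = rho * 1000 / (2 * Mc)
nu = 1.19 * 1000 / (2 * 2592)
nu = 1190.0 / 5184
nu = 0.2296 mol/L

0.2296 mol/L


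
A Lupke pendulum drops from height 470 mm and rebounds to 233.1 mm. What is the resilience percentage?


Resilience = h_rebound / h_drop * 100
= 233.1 / 470 * 100
= 49.6%

49.6%


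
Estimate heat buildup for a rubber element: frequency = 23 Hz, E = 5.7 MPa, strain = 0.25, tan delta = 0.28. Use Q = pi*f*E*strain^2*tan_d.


Q = pi * f * E * strain^2 * tan_d
= pi * 23 * 5.7 * 0.25^2 * 0.28
= pi * 23 * 5.7 * 0.0625 * 0.28
= 7.2076

Q = 7.2076


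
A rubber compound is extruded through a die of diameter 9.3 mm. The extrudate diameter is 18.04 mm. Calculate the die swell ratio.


Die swell ratio = D_extrudate / D_die
= 18.04 / 9.3
= 1.94

Die swell = 1.94


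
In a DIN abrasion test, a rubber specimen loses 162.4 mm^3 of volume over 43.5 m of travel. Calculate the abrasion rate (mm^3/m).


Rate = volume_loss / distance
= 162.4 / 43.5
= 3.733 mm^3/m

3.733 mm^3/m


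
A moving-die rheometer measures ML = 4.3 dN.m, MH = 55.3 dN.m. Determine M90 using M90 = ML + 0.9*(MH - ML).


M90 = ML + 0.9 * (MH - ML)
M90 = 4.3 + 0.9 * (55.3 - 4.3)
M90 = 4.3 + 0.9 * 51.0
M90 = 50.2 dN.m

50.2 dN.m


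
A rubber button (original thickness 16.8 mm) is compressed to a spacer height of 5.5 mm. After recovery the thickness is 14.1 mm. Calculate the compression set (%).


CS = (t0 - recovered) / (t0 - ts) * 100
= (16.8 - 14.1) / (16.8 - 5.5) * 100
= 2.7 / 11.3 * 100
= 23.9%

23.9%


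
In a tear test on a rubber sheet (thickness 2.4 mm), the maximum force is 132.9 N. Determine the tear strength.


Tear strength = force / thickness
= 132.9 / 2.4
= 55.38 N/mm

55.38 N/mm


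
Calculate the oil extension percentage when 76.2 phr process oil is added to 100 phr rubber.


Oil % = oil / (100 + oil) * 100
= 76.2 / (100 + 76.2) * 100
= 76.2 / 176.2 * 100
= 43.25%

43.25%


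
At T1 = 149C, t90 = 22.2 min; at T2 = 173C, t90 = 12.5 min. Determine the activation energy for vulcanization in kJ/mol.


T1 = 422.15 K, T2 = 446.15 K
1/T1 - 1/T2 = 1.2743e-04
ln(t1/t2) = ln(22.2/12.5) = 0.5744
Ea = 8.314 * 0.5744 / 1.2743e-04 = 37474.2899 J/mol
Ea = 37.47 kJ/mol

37.47 kJ/mol


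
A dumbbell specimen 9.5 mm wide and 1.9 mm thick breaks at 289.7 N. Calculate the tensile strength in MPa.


Area = width * thickness = 9.5 * 1.9 = 18.05 mm^2
TS = force / area = 289.7 / 18.05 = 16.05 MPa

16.05 MPa


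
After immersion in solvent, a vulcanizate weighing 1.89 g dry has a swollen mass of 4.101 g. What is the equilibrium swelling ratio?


Q = W_swollen / W_dry
Q = 4.101 / 1.89
Q = 2.17

Q = 2.17


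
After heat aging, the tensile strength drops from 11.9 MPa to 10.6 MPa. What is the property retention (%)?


Retention = aged / original * 100
= 10.6 / 11.9 * 100
= 89.1%

89.1%


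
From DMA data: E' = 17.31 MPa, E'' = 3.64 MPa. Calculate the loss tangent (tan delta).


tan delta = E'' / E'
= 3.64 / 17.31
= 0.2103

tan delta = 0.2103


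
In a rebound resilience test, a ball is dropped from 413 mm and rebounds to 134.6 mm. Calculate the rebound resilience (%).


Resilience = h_rebound / h_drop * 100
= 134.6 / 413 * 100
= 32.6%

32.6%


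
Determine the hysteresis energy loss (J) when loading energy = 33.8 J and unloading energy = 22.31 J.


Hysteresis loss = loading - unloading
= 33.8 - 22.31
= 11.49 J

11.49 J


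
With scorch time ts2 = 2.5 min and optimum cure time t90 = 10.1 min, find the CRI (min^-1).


CRI = 100 / (t90 - ts2)
= 100 / (10.1 - 2.5)
= 100 / 7.6
= 13.16 min^-1

13.16 min^-1


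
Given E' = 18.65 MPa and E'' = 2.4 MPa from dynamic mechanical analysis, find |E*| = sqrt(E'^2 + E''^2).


|E*| = sqrt(E'^2 + E''^2)
= sqrt(18.65^2 + 2.4^2)
= sqrt(347.8225 + 5.7600)
= 18.804 MPa

18.804 MPa


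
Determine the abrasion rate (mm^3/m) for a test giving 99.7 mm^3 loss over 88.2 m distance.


Rate = volume_loss / distance
= 99.7 / 88.2
= 1.13 mm^3/m

1.13 mm^3/m


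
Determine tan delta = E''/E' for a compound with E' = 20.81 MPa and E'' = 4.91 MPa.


tan delta = E'' / E'
= 4.91 / 20.81
= 0.2359

tan delta = 0.2359


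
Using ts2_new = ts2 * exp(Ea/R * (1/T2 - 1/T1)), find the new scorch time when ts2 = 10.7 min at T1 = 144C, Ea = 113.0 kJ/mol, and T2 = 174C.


Convert temperatures: T1 = 144 + 273.15 = 417.15 K, T2 = 174 + 273.15 = 447.15 K
ts2_new = 10.7 * exp(113000 / 8.314 * (1/447.15 - 1/417.15))
1/T2 - 1/T1 = -1.6083e-04
ts2_new = 1.2 min

1.2 min


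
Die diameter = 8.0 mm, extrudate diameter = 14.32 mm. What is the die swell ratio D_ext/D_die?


Die swell ratio = D_extrudate / D_die
= 14.32 / 8.0
= 1.79

Die swell = 1.79


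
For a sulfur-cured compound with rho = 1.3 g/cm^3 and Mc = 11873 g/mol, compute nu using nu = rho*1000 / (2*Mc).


nu = rho * 1000 / (2 * Mc)
nu = 1.3 * 1000 / (2 * 11873)
nu = 1300.0 / 23746
nu = 0.0547 mol/L

0.0547 mol/L


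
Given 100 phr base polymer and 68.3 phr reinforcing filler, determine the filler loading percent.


Filler % = filler / (rubber + filler) * 100
= 68.3 / (100 + 68.3) * 100
= 68.3 / 168.3 * 100
= 40.58%

40.58%


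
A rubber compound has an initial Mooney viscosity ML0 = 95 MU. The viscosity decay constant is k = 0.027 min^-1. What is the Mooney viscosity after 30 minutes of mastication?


ML = ML0 * exp(-k * t)
ML = 95 * exp(-0.027 * 30)
ML = 95 * 0.4449
ML = 42.26 MU

42.26 MU


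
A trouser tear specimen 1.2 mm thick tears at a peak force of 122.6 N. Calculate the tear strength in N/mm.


Tear strength = force / thickness
= 122.6 / 1.2
= 102.17 N/mm

102.17 N/mm


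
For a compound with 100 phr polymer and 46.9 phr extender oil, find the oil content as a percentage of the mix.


Oil % = oil / (100 + oil) * 100
= 46.9 / (100 + 46.9) * 100
= 46.9 / 146.9 * 100
= 31.93%

31.93%


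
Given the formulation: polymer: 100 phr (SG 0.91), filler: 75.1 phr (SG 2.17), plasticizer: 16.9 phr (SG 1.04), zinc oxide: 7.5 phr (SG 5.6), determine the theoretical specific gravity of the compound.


Sum of weights = 199.5
Volume contributions:
  polymer: 100/0.91 = 109.8901
  filler: 75.1/2.17 = 34.6083
  plasticizer: 16.9/1.04 = 16.2500
  zinc oxide: 7.5/5.6 = 1.3393
Sum of volumes = 162.0877
SG = 199.5 / 162.0877 = 1.231

SG = 1.231


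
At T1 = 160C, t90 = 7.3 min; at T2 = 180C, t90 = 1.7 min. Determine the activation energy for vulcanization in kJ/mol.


T1 = 433.15 K, T2 = 453.15 K
1/T1 - 1/T2 = 1.0189e-04
ln(t1/t2) = ln(7.3/1.7) = 1.4572
Ea = 8.314 * 1.4572 / 1.0189e-04 = 118903.1139 J/mol
Ea = 118.9 kJ/mol

118.9 kJ/mol


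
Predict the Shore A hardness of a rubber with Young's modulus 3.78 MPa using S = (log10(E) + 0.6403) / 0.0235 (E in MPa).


log10(E) = 0.0235*S - 0.6403  =>  S = (log10(E) + 0.6403) / 0.0235
log10(3.78) = 0.577492
S = (0.577492 + 0.6403) / 0.0235 = 1.217792 / 0.0235
S = 51.8

Shore A = 51.8


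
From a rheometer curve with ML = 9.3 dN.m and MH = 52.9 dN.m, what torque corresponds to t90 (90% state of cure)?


M90 = ML + 0.9 * (MH - ML)
M90 = 9.3 + 0.9 * (52.9 - 9.3)
M90 = 9.3 + 0.9 * 43.6
M90 = 48.54 dN.m

48.54 dN.m


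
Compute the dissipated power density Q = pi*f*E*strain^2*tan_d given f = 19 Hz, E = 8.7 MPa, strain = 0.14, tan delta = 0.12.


Q = pi * f * E * strain^2 * tan_d
= pi * 19 * 8.7 * 0.14^2 * 0.12
= pi * 19 * 8.7 * 0.0196 * 0.12
= 1.2214

Q = 1.2214


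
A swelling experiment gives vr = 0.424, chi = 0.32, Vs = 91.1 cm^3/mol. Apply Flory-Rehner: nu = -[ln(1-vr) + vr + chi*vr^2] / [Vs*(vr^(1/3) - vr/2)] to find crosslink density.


ln(1 - vr) = ln(1 - 0.424) = -0.5516
Numerator = -((-0.5516) + 0.424 + 0.32 * 0.424^2) = 0.0701
Denominator = 91.1 * (0.424^(1/3) - 0.424/2) = 49.1263
nu = 0.0701 / 49.1263 = 0.0014 mol/cm^3

0.0014 mol/cm^3


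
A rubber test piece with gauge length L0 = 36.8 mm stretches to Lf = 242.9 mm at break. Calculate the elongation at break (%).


Elongation = (Lf - L0) / L0 * 100
= (242.9 - 36.8) / 36.8 * 100
= 206.1 / 36.8 * 100
= 560.1%

560.1%


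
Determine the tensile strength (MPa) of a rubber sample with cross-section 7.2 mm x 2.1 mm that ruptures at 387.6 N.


Area = width * thickness = 7.2 * 2.1 = 15.12 mm^2
TS = force / area = 387.6 / 15.12 = 25.63 MPa

25.63 MPa


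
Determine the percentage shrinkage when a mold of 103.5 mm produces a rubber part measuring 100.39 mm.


Shrinkage = (mold - part) / mold * 100
= (103.5 - 100.39) / 103.5 * 100
= 3.11 / 103.5 * 100
= 3.0%

3.0%


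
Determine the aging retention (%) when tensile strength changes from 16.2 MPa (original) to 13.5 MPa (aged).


Retention = aged / original * 100
= 13.5 / 16.2 * 100
= 83.3%

83.3%


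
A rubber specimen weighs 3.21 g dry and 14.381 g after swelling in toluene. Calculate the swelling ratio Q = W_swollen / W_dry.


Q = W_swollen / W_dry
Q = 14.381 / 3.21
Q = 4.48

Q = 4.48
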